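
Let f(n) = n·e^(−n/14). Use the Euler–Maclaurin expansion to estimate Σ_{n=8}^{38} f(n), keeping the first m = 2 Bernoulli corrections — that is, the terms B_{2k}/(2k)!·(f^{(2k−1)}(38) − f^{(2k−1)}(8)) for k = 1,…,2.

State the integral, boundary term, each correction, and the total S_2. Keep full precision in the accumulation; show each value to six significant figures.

The integral term ∫_8^38 x·e^(−x/14) dx = 125.702.
½[f(8) + f(38)] = ½[4.51774 + 2.51759] = 3.51767.
Running total after boundary: 129.219.
Order-1 term: 1/12 · (-0.113575 − 0.242022) = -0.0296331.
After k=1: 129.190.
Order-2 term: −1/720 · (9.65776e-05 − 0.00699724) = 9.58425e-06.

S_2 ≈ 129.190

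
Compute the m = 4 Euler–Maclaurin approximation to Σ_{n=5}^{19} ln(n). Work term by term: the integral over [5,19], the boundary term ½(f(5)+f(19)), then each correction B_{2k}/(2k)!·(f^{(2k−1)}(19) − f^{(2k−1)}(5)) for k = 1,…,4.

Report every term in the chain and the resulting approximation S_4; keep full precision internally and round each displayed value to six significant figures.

The integral term ∫_5^19 ln(x) dx = 33.8972.
½[f(5) + f(19)] = ½[1.60944 + 2.94444] = 2.27694.
So far: 36.1741.
Order-1 term: 1/12 · (0.0526316 − 0.200000) = -0.0122807.
Running total after k=1: 36.1618.
Order-2 term: −1/720 · (0.000291588 − 0.0160000) = 2.18172e-05.
Running total after k=2: 36.1618.
Order-3 term: 1/30240 · (9.69267e-06 − 0.00768000) = -2.53648e-07.
Running total after k=3: 36.1618.
Order-4 term: −1/1209600 · (8.05485e-07 − 0.00921600) = 7.61838e-09.

S_4 ≈ 36.1618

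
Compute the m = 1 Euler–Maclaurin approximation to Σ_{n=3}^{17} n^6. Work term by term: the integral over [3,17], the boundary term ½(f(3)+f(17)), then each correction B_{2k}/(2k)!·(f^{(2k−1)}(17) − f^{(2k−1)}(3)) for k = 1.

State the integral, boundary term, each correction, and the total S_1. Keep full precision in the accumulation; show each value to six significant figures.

∫_3^17 x^6 dx evaluates to 5.86195e+07.
Endpoint term: (f(3) + f(17))/2 = (729.000 + 2.41376e+07)/2 = 1.20691e+07.
Running total after boundary: 7.06886e+07.
k=1: B_{2}/(2)! × [f^{(1)}(17) − f^{(1)}(3)] = 1/12 × (8.51914e+06 − 1458.00) = 709807.

S_1 ≈ 7.13985e+07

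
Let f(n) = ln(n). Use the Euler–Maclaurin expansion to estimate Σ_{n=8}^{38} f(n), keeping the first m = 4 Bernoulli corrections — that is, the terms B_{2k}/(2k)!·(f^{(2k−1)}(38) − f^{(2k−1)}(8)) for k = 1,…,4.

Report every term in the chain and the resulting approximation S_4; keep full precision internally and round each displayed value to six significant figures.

S_4 ≈ 94.4430

Integral: ∫_8^38 ln(x) dx = 91.5927.
Endpoint term: (f(8) + f(38))/2 = (2.07944 + 3.63759)/2 = 2.85851.
Integral + boundary = 94.4513.
Order-1 term: 1/12 · (0.0263158 − 0.125000) = -0.00822368.
After k=1: 94.4430.
Order-2 term: −1/720 · (3.64485e-05 − 0.00390625) = 5.37472e-06.
After k=2: 94.4430.
Order-3 term: 1/30240 · (3.02896e-07 − 0.000732422) = -2.42103e-08.
After k=3: 94.4430.
Order-4 term: −1/1209600 · (6.29285e-09 − 0.000343323) = 2.83826e-10.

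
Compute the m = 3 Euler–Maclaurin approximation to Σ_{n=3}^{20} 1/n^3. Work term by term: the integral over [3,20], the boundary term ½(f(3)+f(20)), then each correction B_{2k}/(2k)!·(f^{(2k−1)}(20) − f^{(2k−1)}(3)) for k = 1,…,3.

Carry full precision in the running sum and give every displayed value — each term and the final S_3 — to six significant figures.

S_3 ≈ 0.0758698

∫_3^20 1/x^3 dx evaluates to 0.0543056.
Boundary: ½(f(3) + f(20)) = ½(0.0370370 + 0.000125000) = 0.0185810.
Running total after boundary: 0.0728866.
k=1: B_{2}/(2)! × [f^{(1)}(20) − f^{(1)}(3)] = 1/12 × (-1.87500e-05 − (-0.0370370)) = 0.00308486.
Partial sum through k=1: 0.0759714.
k=2: B_{4}/(4)! × [f^{(3)}(20) − f^{(3)}(3)] = −1/720 × (-9.37500e-07 − (-0.0823045)) = -0.000114311.
Partial sum through k=2: 0.0758571.
k=3: B_{6}/(6)! × [f^{(5)}(20) − f^{(5)}(3)] = 1/30240 × (-9.84375e-08 − (-0.384088)) = 1.27013e-05.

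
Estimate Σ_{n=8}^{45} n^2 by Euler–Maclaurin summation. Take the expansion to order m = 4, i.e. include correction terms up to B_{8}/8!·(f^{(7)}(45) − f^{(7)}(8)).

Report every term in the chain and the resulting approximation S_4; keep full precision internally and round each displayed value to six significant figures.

The integral term ∫_8^45 x^2 dx = 30204.3.
Endpoint term: (f(8) + f(45))/2 = (64.0000 + 2025.00)/2 = 1044.50.
So far: 31248.8.
Correction k=1: B_{2}/2! · (f^{(1)}(45) − f^{(1)}(8)) = 1/12 · (90.0000 − 16.0000) = 6.16667.
After k=1: 31255.0.
Correction k=2: B_{4}/4! · (f^{(3)}(45) − f^{(3)}(8)) = −1/720 · (0.00000 − 0.00000) = 0.00000.
After k=2: 31255.0.
Correction k=3: B_{6}/6! · (f^{(5)}(45) − f^{(5)}(8)) = 1/30240 · (0.00000 − 0.00000) = 0.00000.
After k=3: 31255.0.
Correction k=4: B_{8}/8! · (f^{(7)}(45) − f^{(7)}(8)) = −1/1209600 · (0.00000 − 0.00000) = 0.00000.

S_4 ≈ 31255.0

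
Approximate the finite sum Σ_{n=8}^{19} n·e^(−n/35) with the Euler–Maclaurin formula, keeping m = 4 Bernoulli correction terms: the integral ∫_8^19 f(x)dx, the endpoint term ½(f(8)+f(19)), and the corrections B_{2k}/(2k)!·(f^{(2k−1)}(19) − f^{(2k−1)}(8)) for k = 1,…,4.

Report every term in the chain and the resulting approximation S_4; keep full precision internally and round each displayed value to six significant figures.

∫_8^19 x·e^(−x/35) dx evaluates to 99.2307.
Boundary: ½(f(8) + f(19)) = ½(6.36536 + 11.0406) = 8.70299.
So far: 107.934.
k=1: B_{2}/(2)! × [f^{(1)}(19) − f^{(1)}(8)] = 1/12 × (0.265639 − 0.613802) = -0.0290136.
Running total after k=1: 107.905.
k=2: B_{4}/(4)! × [f^{(3)}(19) − f^{(3)}(8)] = −1/720 × (0.00116556 − 0.00180012) = 8.81327e-07.
Running total after k=2: 107.905.
k=3: B_{6}/(6)! × [f^{(5)}(19) − f^{(5)}(8)] = 1/30240 × (1.72594e-06 − 2.52993e-06) = -2.65872e-11.
Running total after k=3: 107.905.
k=4: B_{8}/(8)! × [f^{(7)}(19) − f^{(7)}(8)] = −1/1209600 × (2.04114e-09 − 2.93093e-09) = 7.35605e-16.

S_4 ≈ 107.905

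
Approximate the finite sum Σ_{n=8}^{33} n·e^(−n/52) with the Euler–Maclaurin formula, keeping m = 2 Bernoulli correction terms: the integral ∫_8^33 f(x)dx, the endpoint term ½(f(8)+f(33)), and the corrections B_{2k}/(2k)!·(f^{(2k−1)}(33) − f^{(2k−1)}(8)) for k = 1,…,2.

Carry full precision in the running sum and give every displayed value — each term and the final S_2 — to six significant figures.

S_2 ≈ 344.017

∫_8^33 x·e^(−x/52) dx evaluates to 331.884.
Endpoint term: (f(8) + f(33))/2 = (6.85923 + 17.4946)/2 = 12.1769.
Running total after boundary: 344.061.
Order-1 term: 1/12 · (0.193705 − 0.725496) = -0.0443159.
After k=1: 344.017.
Order-2 term: −1/720 · (0.000463751 − 0.000902479) = 6.09344e-07.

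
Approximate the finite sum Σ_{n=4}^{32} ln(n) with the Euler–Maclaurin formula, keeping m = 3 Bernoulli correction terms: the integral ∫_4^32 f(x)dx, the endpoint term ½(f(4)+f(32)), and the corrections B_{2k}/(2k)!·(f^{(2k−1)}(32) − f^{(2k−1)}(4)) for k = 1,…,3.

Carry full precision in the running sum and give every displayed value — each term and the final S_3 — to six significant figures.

Integral: ∫_4^32 ln(x) dx = 77.3584.
Endpoint term: (f(4) + f(32))/2 = (1.38629 + 3.46574)/2 = 2.42602.
Integral + boundary = 79.7844.
k=1: B_{2}/(2)! × [f^{(1)}(32) − f^{(1)}(4)] = 1/12 × (0.0312500 − 0.250000) = -0.0182292.
Running total after k=1: 79.7662.
k=2: B_{4}/(4)! × [f^{(3)}(32) − f^{(3)}(4)] = −1/720 × (6.10352e-05 − 0.0312500) = 4.33180e-05.
Running total after k=2: 79.7662.
k=3: B_{6}/(6)! × [f^{(5)}(32) − f^{(5)}(4)] = 1/30240 × (7.15256e-07 − 0.0234375) = -7.75026e-07.

S_3 ≈ 79.7662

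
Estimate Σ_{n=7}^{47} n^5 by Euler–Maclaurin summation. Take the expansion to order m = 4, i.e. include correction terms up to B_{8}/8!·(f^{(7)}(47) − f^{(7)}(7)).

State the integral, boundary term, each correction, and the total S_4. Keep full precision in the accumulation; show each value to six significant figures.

S_4 ≈ 1.91323e+09

The integral term ∫_7^47 x^5 dx = 1.79652e+09.
½[f(7) + f(47)] = ½[16807.0 + 2.29345e+08] = 1.14681e+08.
Running total after boundary: 1.91120e+09.
Order-1 term: 1/12 · (2.43984e+07 − 12005.0) = 2.03220e+06.
After k=1: 1.91323e+09.
Order-2 term: −1/720 · (132540 − 2940.00) = -180.000.
After k=2: 1.91323e+09.
Order-3 term: 1/30240 · (120.000 − 120.000) = 0.00000.
After k=3: 1.91323e+09.
Order-4 term: −1/1209600 · (0.00000 − 0.00000) = 0.00000.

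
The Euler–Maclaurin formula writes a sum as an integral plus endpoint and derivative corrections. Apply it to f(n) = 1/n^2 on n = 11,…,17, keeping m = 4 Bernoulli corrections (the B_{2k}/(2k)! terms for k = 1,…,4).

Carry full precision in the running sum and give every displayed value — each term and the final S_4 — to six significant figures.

Integral: ∫_11^17 1/x^2 dx = 0.0320856.
½[f(11) + f(17)] = ½[0.00826446 + 0.00346021] = 0.00586234.
Running total after boundary: 0.0379479.
k=1: B_{2}/(2)! × [f^{(1)}(17) − f^{(1)}(11)] = 1/12 × (-0.000407083 − (-0.00150263)) = 9.12955e-05.
After k=1: 0.0380392.
k=2: B_{4}/(4)! × [f^{(3)}(17) − f^{(3)}(11)] = −1/720 × (-1.69031e-05 − (-0.000149021)) = -1.83497e-07.
After k=2: 0.0380390.
k=3: B_{6}/(6)! × [f^{(5)}(17) − f^{(5)}(11)] = 1/30240 × (-1.75465e-06 − (-3.69474e-05)) = 1.16378e-09.
After k=3: 0.0380390.
k=4: B_{8}/(8)! × [f^{(7)}(17) − f^{(7)}(11)] = −1/1209600 × (-3.40001e-07 − (-1.70996e-05)) = -1.38555e-11.

S_4 ≈ 0.0380390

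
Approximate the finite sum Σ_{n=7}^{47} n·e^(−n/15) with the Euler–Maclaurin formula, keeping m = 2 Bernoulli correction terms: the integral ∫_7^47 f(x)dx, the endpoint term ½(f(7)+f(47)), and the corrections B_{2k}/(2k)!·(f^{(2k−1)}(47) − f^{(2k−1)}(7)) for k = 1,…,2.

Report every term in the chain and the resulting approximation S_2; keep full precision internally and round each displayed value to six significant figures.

S_2 ≈ 169.600

The integral term ∫_7^47 x·e^(−x/15) dx = 166.417.
Boundary: ½(f(7) + f(47)) = ½(4.38962 + 2.04790) = 3.21876.
So far: 169.636.
k=1: B_{2}/(2)! × [f^{(1)}(47) − f^{(1)}(7)] = 1/12 × (-0.0929543 − 0.334448) = -0.0356168.
Running total after k=1: 169.600.
k=2: B_{4}/(4)! × [f^{(3)}(47) − f^{(3)}(7)] = −1/720 × (-2.58206e-05 − 0.00706056) = 9.84219e-06.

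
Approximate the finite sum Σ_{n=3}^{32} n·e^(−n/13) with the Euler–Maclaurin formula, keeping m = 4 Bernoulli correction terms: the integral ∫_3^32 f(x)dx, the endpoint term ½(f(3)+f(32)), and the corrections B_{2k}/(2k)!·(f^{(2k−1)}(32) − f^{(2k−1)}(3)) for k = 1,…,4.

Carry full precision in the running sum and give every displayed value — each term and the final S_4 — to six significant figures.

The integral term ∫_3^32 x·e^(−x/13) dx = 115.233.
½[f(3) + f(32)] = ½[2.38177 + 2.72972] = 2.55574.
Running total after boundary: 117.789.
Order-1 term: 1/12 · (-0.124675 − 0.610710) = -0.0612820.
Partial sum through k=1: 117.728.
Order-2 term: −1/720 · (0.000271791 − 0.0130092) = 1.76908e-05.
Partial sum through k=2: 117.728.
Order-3 term: 1/30240 · (7.58167e-06 − 0.000132572) = -4.13329e-09.
Partial sum through k=3: 117.728.
Order-4 term: −1/1209600 · (8.02077e-08 − 1.11342e-06) = 8.54173e-13.

S_4 ≈ 117.728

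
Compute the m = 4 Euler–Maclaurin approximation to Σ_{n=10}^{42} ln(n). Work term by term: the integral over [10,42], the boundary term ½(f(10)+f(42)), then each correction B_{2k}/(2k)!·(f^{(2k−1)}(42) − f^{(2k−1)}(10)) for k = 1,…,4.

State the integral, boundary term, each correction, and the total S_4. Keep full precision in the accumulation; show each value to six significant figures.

S_4 ≈ 104.970

The integral term ∫_10^42 ln(x) dx = 101.956.
Endpoint term: (f(10) + f(42))/2 = (2.30259 + 3.73767)/2 = 3.02013.
So far: 104.976.
Correction k=1: B_{2}/2! · (f^{(1)}(42) − f^{(1)}(10)) = 1/12 · (0.0238095 − 0.100000) = -0.00634921.
Running total after k=1: 104.970.
Correction k=2: B_{4}/4! · (f^{(3)}(42) − f^{(3)}(10)) = −1/720 · (2.69949e-05 − 0.00200000) = 2.74028e-06.
Running total after k=2: 104.970.
Correction k=3: B_{6}/6! · (f^{(5)}(42) − f^{(5)}(10)) = 1/30240 · (1.83639e-07 − 0.000240000) = -7.93044e-09.
Running total after k=3: 104.970.
Correction k=4: B_{8}/8! · (f^{(7)}(42) − f^{(7)}(10)) = −1/1209600 · (3.12311e-09 − 7.20000e-05) = 5.95212e-11.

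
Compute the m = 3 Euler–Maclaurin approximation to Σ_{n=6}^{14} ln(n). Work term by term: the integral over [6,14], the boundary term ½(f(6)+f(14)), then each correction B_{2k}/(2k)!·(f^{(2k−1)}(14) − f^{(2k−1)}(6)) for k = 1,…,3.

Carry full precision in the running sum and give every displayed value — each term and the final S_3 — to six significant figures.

The integral term ∫_6^14 ln(x) dx = 18.1962.
½[f(6) + f(14)] = ½[1.79176 + 2.63906] = 2.21541.
Running total after boundary: 20.4117.
Correction k=1: B_{2}/2! · (f^{(1)}(14) − f^{(1)}(6)) = 1/12 · (0.0714286 − 0.166667) = -0.00793651.
Running total after k=1: 20.4037.
Correction k=2: B_{4}/4! · (f^{(3)}(14) − f^{(3)}(6)) = −1/720 · (0.000728863 − 0.00925926) = 1.18478e-05.
Running total after k=2: 20.4037.
Correction k=3: B_{6}/6! · (f^{(5)}(14) − f^{(5)}(6)) = 1/30240 · (4.46243e-05 − 0.00308642) = -1.00588e-07.

S_3 ≈ 20.4037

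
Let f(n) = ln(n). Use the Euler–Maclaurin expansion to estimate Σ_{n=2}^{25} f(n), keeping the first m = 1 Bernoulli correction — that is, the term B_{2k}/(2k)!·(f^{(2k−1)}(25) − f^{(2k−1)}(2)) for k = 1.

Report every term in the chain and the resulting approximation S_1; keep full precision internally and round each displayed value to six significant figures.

The integral term ∫_2^25 ln(x) dx = 56.0856.
Endpoint term: (f(2) + f(25))/2 = (0.693147 + 3.21888)/2 = 1.95601.
Integral + boundary = 58.0416.
Order-1 term: 1/12 · (0.0400000 − 0.500000) = -0.0383333.

S_1 ≈ 58.0033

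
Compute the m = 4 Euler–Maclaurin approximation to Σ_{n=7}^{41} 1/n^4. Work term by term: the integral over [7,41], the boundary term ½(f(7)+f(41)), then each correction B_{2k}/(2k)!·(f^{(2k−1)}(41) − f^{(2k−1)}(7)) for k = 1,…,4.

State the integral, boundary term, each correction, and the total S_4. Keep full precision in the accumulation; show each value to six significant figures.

S_4 ≈ 0.00119504

Integral: ∫_7^41 1/x^4 dx = 0.000966981.
Endpoint term: (f(7) + f(41))/2 = (0.000416493 + 3.53887e-07)/2 = 0.000208424.
Integral + boundary = 0.00117540.
Correction k=1: B_{2}/2! · (f^{(1)}(41) − f^{(1)}(7)) = 1/12 · (-3.45256e-08 − (-0.000237996)) = 1.98301e-05.
After k=1: 0.00119523.
Correction k=2: B_{4}/4! · (f^{(3)}(41) − f^{(3)}(7)) = −1/720 · (-6.16161e-10 − (-0.000145712)) = -2.02377e-07.
After k=2: 0.00119503.
Correction k=3: B_{6}/6! · (f^{(5)}(41) − f^{(5)}(7)) = 1/30240 · (-2.05265e-11 − (-0.000166528)) = 5.50687e-09.
After k=3: 0.00119504.
Correction k=4: B_{8}/8! · (f^{(7)}(41) − f^{(7)}(7)) = −1/1209600 · (-1.09898e-12 − (-0.000305868)) = -2.52867e-10.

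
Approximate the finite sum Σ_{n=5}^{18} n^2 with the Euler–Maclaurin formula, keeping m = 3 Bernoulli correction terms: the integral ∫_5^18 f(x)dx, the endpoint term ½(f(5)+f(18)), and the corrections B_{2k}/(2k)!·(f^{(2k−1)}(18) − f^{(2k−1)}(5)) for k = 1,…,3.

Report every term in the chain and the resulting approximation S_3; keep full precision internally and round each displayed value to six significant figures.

∫_5^18 x^2 dx evaluates to 1902.33.
Boundary: ½(f(5) + f(18)) = ½(25.0000 + 324.000) = 174.500.
Integral + boundary = 2076.83.
Correction k=1: B_{2}/2! · (f^{(1)}(18) − f^{(1)}(5)) = 1/12 · (36.0000 − 10.0000) = 2.16667.
Partial sum through k=1: 2079.00.
Correction k=2: B_{4}/4! · (f^{(3)}(18) − f^{(3)}(5)) = −1/720 · (0.00000 − 0.00000) = 0.00000.
Partial sum through k=2: 2079.00.
Correction k=3: B_{6}/6! · (f^{(5)}(18) − f^{(5)}(5)) = 1/30240 · (0.00000 − 0.00000) = 0.00000.

S_3 ≈ 2079.00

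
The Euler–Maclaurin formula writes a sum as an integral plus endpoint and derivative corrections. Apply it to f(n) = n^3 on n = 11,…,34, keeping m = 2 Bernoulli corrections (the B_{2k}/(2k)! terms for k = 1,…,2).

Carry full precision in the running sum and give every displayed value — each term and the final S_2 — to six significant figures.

S_2 ≈ 351000

The integral term ∫_11^34 x^3 dx = 330424.
Boundary: ½(f(11) + f(34)) = ½(1331.00 + 39304.0) = 20317.5.
So far: 350741.
Correction k=1: B_{2}/2! · (f^{(1)}(34) − f^{(1)}(11)) = 1/12 · (3468.00 − 363.000) = 258.750.
Partial sum through k=1: 351000.
Correction k=2: B_{4}/4! · (f^{(3)}(34) − f^{(3)}(11)) = −1/720 · (6.00000 − 6.00000) = 0.00000.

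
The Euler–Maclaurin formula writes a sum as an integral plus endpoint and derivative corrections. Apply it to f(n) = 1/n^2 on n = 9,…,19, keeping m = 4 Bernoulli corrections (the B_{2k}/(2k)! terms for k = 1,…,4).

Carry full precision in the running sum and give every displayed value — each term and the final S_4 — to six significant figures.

∫_9^19 1/x^2 dx evaluates to 0.0584795.
½[f(9) + f(19)] = ½[0.0123457 + 0.00277008] = 0.00755788.
So far: 0.0660374.
k=1: B_{2}/(2)! × [f^{(1)}(19) − f^{(1)}(9)] = 1/12 × (-0.000291588 − (-0.00274348)) = 0.000204325.
After k=1: 0.0662417.
k=2: B_{4}/(4)! × [f^{(3)}(19) − f^{(3)}(9)] = −1/720 × (-9.69267e-06 − (-0.000406442)) = -5.51041e-07.
After k=2: 0.0662412.
k=3: B_{6}/(6)! × [f^{(5)}(19) − f^{(5)}(9)] = 1/30240 × (-8.05485e-07 − (-0.000150534)) = 4.95134e-09.
After k=3: 0.0662412.
k=4: B_{8}/(8)! × [f^{(7)}(19) − f^{(7)}(9)] = −1/1209600 × (-1.24951e-07 − (-0.000104073)) = -8.59359e-11.

S_4 ≈ 0.0662412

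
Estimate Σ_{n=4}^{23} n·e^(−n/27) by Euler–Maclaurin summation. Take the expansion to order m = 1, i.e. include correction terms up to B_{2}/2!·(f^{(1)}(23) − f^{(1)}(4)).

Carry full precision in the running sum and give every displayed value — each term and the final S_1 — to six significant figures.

S_1 ≈ 152.380

∫_4^23 x·e^(−x/27) dx evaluates to 145.805.
Boundary: ½(f(4) + f(23)) = ½(3.44921 + 9.81236) = 6.63078.
Running total after boundary: 152.436.
Correction k=1: B_{2}/2! · (f^{(1)}(23) − f^{(1)}(4)) = 1/12 · (0.0632036 − 0.734555) = -0.0559459.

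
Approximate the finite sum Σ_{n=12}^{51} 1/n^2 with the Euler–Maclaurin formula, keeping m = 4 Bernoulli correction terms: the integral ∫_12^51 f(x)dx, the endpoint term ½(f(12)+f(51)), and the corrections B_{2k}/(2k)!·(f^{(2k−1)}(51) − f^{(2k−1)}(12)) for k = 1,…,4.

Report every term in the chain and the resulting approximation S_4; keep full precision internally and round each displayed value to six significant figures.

The integral term ∫_12^51 1/x^2 dx = 0.0637255.
Boundary: ½(f(12) + f(51)) = ½(0.00694444 + 0.000384468) = 0.00366446.
Integral + boundary = 0.0673899.
Correction k=1: B_{2}/2! · (f^{(1)}(51) − f^{(1)}(12)) = 1/12 · (-1.50772e-05 − (-0.00115741)) = 9.51942e-05.
After k=1: 0.0674851.
Correction k=2: B_{4}/4! · (f^{(3)}(51) − f^{(3)}(12)) = −1/720 · (-6.95601e-08 − (-9.64506e-05)) = -1.33863e-07.
After k=2: 0.0674850.
Correction k=3: B_{6}/6! · (f^{(5)}(51) − f^{(5)}(12)) = 1/30240 · (-8.02308e-10 − (-2.00939e-05)) = 6.64454e-10.
After k=3: 0.0674850.
Correction k=4: B_{8}/8! · (f^{(7)}(51) − f^{(7)}(12)) = −1/1209600 · (-1.72738e-11 − (-7.81429e-06)) = -6.46021e-12.

S_4 ≈ 0.0674850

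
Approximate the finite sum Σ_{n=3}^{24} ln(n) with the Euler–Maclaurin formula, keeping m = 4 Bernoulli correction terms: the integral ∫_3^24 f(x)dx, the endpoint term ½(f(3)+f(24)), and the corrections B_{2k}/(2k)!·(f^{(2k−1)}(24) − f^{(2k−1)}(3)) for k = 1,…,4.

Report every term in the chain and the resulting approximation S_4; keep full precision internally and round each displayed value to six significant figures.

S_4 ≈ 54.0916

The integral term ∫_3^24 ln(x) dx = 51.9775.
Boundary: ½(f(3) + f(24)) = ½(1.09861 + 3.17805) = 2.13833.
Integral + boundary = 54.1158.
Order-1 term: 1/12 · (0.0416667 − 0.333333) = -0.0243056.
Partial sum through k=1: 54.0915.
Order-2 term: −1/720 · (0.000144676 − 0.0740741) = 0.000102680.
Partial sum through k=2: 54.0916.
Order-3 term: 1/30240 · (3.01408e-06 − 0.0987654) = -3.26595e-06.
Partial sum through k=3: 54.0916.
Order-4 term: −1/1209600 · (1.56983e-07 − 0.329218) = 2.72171e-07.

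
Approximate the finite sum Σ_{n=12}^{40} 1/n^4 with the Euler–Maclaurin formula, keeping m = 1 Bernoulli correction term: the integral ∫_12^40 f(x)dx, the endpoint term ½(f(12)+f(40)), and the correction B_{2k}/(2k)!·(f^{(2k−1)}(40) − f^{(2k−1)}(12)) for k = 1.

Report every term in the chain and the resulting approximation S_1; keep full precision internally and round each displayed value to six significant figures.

The integral term ∫_12^40 1/x^4 dx = 0.000187693.
½[f(12) + f(40)] = ½[4.82253e-05 + 3.90625e-07] = 2.43080e-05.
Integral + boundary = 0.000212001.
Order-1 term: 1/12 · (-3.90625e-08 − (-1.60751e-05)) = 1.33634e-06.

S_1 ≈ 0.000213337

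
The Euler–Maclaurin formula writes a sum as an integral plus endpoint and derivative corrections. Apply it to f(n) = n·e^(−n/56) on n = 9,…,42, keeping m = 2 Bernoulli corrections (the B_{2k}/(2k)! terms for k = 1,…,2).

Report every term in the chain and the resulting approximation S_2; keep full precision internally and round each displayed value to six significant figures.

Integral: ∫_9^42 x·e^(−x/56) dx = 507.241.
Boundary: ½(f(9) + f(42)) = ½(7.66382 + 19.8394) = 13.7516.
So far: 520.993.
Correction k=1: B_{2}/2! · (f^{(1)}(42) − f^{(1)}(9)) = 1/12 · (0.118092 − 0.714681) = -0.0497158.
Running total after k=1: 520.943.
Correction k=2: B_{4}/4! · (f^{(3)}(42) − f^{(3)}(9)) = −1/720 · (0.000338911 − 0.000770967) = 6.00078e-07.

S_2 ≈ 520.943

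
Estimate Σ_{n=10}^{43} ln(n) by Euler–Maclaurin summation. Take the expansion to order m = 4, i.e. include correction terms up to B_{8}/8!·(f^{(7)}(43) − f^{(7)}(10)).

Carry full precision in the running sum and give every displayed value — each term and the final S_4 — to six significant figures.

Integral: ∫_10^43 ln(x) dx = 105.706.
Endpoint term: (f(10) + f(43))/2 = (2.30259 + 3.76120)/2 = 3.03189.
Running total after boundary: 108.738.
Correction k=1: B_{2}/2! · (f^{(1)}(43) − f^{(1)}(10)) = 1/12 · (0.0232558 − 0.100000) = -0.00639535.
Partial sum through k=1: 108.731.
Correction k=2: B_{4}/4! · (f^{(3)}(43) − f^{(3)}(10)) = −1/720 · (2.51550e-05 − 0.00200000) = 2.74284e-06.
Partial sum through k=2: 108.731.
Correction k=3: B_{6}/6! · (f^{(5)}(43) − f^{(5)}(10)) = 1/30240 · (1.63256e-07 − 0.000240000) = -7.93111e-09.
Partial sum through k=3: 108.731.
Correction k=4: B_{8}/8! · (f^{(7)}(43) − f^{(7)}(10)) = −1/1209600 · (2.64883e-09 − 7.20000e-05) = 5.95216e-11.

S_4 ≈ 108.731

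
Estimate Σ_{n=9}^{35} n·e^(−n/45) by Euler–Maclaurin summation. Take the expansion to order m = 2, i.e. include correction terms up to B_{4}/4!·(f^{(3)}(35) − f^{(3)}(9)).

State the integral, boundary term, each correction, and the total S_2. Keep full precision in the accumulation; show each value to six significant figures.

S_2 ≈ 347.261

Integral: ∫_9^35 x·e^(−x/45) dx = 335.583.
½[f(9) + f(35)] = ½[7.36858 + 16.0799] = 11.7242.
Running total after boundary: 347.307.
k=1: B_{2}/(2)! × [f^{(1)}(35) − f^{(1)}(9)] = 1/12 × (0.102095 − 0.654985) = -0.0460742.
After k=1: 347.261.
k=2: B_{4}/(4)! × [f^{(3)}(35) − f^{(3)}(9)] = −1/720 × (0.000504171 − 0.00113207) = 8.72085e-07.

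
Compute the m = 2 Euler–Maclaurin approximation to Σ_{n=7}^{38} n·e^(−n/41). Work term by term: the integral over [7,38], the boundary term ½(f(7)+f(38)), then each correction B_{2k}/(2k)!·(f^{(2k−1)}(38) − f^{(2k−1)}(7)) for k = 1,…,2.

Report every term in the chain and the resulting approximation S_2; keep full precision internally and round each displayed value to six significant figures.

S_2 ≈ 387.515

Integral: ∫_7^38 x·e^(−x/41) dx = 377.100.
½[f(7) + f(38)] = ½[5.90133 + 15.0407] = 10.4710.
So far: 387.571.
Order-1 term: 1/12 · (0.0289615 − 0.699113) = -0.0558459.
After k=1: 387.515.
Order-2 term: −1/720 · (0.000488147 − 0.00141892) = 1.29274e-06.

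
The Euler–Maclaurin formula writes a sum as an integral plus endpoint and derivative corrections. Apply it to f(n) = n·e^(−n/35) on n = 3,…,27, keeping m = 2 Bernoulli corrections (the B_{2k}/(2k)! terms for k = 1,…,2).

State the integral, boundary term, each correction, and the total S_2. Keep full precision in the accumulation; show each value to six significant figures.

S_2 ≈ 225.002

The integral term ∫_3^27 x·e^(−x/35) dx = 217.445.
Endpoint term: (f(3) + f(27))/2 = (2.75357 + 12.4835)/2 = 7.61854.
So far: 225.064.
Order-1 term: 1/12 · (0.105680 − 0.839183) = -0.0611252.
After k=1: 225.002.
Order-2 term: −1/720 · (0.000841130 − 0.00218359) = 1.86453e-06.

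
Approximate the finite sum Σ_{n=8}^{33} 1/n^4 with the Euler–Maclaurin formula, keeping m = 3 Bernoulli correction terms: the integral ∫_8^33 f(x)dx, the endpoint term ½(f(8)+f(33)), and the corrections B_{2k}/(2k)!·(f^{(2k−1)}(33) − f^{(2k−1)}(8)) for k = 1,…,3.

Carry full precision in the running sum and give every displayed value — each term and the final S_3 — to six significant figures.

S_3 ≈ 0.000774344

Integral: ∫_8^33 1/x^4 dx = 0.000641766.
½[f(8) + f(33)] = ½[0.000244141 + 8.43226e-07] = 0.000122492.
Integral + boundary = 0.000764258.
Order-1 term: 1/12 · (-1.02209e-07 − (-0.000122070)) = 1.01640e-05.
After k=1: 0.000774422.
Order-2 term: −1/720 · (-2.81568e-09 − (-5.72205e-05)) = -7.94689e-08.
After k=2: 0.000774343.
Order-3 term: 1/30240 · (-1.44792e-10 − (-5.00679e-05)) = 1.65568e-09.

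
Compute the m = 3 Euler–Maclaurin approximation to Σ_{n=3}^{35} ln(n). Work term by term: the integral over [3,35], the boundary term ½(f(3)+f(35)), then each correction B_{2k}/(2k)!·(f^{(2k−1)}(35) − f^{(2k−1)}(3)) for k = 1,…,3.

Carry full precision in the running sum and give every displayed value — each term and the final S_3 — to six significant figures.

The integral term ∫_3^35 ln(x) dx = 89.1413.
Endpoint term: (f(3) + f(35))/2 = (1.09861 + 3.55535)/2 = 2.32698.
So far: 91.4683.
Order-1 term: 1/12 · (0.0285714 − 0.333333) = -0.0253968.
Partial sum through k=1: 91.4429.
Order-2 term: −1/720 · (4.66472e-05 − 0.0740741) = 0.000102816.
Partial sum through k=2: 91.4430.
Order-3 term: 1/30240 · (4.56952e-07 − 0.0987654) = -3.26604e-06.

S_3 ≈ 91.4430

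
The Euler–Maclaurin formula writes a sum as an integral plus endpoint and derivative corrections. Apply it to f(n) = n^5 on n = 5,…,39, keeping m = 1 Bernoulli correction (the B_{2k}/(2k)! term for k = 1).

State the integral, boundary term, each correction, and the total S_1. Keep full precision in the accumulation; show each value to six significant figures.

S_1 ≈ 6.32532e+08

The integral term ∫_5^39 x^5 dx = 5.86455e+08.
Boundary: ½(f(5) + f(39)) = ½(3125.00 + 9.02242e+07) = 4.51137e+07.
So far: 6.31568e+08.
k=1: B_{2}/(2)! × [f^{(1)}(39) − f^{(1)}(5)] = 1/12 × (1.15672e+07 − 3125.00) = 963673.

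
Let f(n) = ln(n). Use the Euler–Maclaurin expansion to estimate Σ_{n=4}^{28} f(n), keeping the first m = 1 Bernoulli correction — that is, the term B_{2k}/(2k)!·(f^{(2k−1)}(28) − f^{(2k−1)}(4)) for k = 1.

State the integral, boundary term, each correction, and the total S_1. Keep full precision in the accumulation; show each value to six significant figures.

∫_4^28 ln(x) dx evaluates to 63.7565.
½[f(4) + f(28)] = ½[1.38629 + 3.33220] = 2.35925.
Integral + boundary = 66.1158.
k=1: B_{2}/(2)! × [f^{(1)}(28) − f^{(1)}(4)] = 1/12 × (0.0357143 − 0.250000) = -0.0178571.

S_1 ≈ 66.0979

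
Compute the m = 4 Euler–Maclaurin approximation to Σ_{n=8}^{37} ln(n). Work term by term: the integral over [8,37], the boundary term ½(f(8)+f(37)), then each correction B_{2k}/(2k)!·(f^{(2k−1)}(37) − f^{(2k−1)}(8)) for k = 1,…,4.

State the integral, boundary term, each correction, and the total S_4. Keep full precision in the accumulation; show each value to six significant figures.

∫_8^37 ln(x) dx evaluates to 87.9684.
Boundary: ½(f(8) + f(37)) = ½(2.07944 + 3.61092) = 2.84518.
So far: 90.8136.
k=1: B_{2}/(2)! × [f^{(1)}(37) − f^{(1)}(8)] = 1/12 × (0.0270270 − 0.125000) = -0.00816441.
After k=1: 90.8054.
k=2: B_{4}/(4)! × [f^{(3)}(37) − f^{(3)}(8)] = −1/720 × (3.94843e-05 − 0.00390625) = 5.37051e-06.
After k=2: 90.8055.
k=3: B_{6}/(6)! × [f^{(5)}(37) − f^{(5)}(8)] = 1/30240 × (3.46101e-07 − 0.000732422) = -2.42089e-08.
After k=3: 90.8055.
k=4: B_{8}/(8)! × [f^{(7)}(37) − f^{(7)}(8)] = −1/1209600 × (7.58439e-09 − 0.000343323) = 2.83825e-10.

S_4 ≈ 90.8055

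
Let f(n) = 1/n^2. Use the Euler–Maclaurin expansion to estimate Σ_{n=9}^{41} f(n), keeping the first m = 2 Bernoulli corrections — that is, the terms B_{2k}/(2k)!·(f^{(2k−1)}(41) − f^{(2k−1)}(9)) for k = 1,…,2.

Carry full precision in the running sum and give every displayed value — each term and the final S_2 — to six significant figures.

S_2 ≈ 0.0934168

Integral: ∫_9^41 1/x^2 dx = 0.0867209.
½[f(9) + f(41)] = ½[0.0123457 + 0.000594884] = 0.00647028.
Running total after boundary: 0.0931911.
Order-1 term: 1/12 · (-2.90187e-05 − (-0.00274348)) = 0.000226205.
Partial sum through k=1: 0.0934174.
Order-2 term: −1/720 · (-2.07153e-07 − (-0.000406442)) = -5.64215e-07.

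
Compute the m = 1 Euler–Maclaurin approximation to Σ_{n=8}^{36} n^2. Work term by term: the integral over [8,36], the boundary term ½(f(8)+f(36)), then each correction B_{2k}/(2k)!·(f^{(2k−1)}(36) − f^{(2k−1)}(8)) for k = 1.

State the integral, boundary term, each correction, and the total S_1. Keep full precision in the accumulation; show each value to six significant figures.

S_1 ≈ 16066.0

∫_8^36 x^2 dx evaluates to 15381.3.
½[f(8) + f(36)] = ½[64.0000 + 1296.00] = 680.000.
Integral + boundary = 16061.3.
k=1: B_{2}/(2)! × [f^{(1)}(36) − f^{(1)}(8)] = 1/12 × (72.0000 − 16.0000) = 4.66667.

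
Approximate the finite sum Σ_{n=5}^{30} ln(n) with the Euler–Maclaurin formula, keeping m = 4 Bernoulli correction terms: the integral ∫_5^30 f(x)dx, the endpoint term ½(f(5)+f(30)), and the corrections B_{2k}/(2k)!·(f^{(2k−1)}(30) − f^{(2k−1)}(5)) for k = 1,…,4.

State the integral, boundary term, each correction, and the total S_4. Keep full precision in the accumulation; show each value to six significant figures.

S_4 ≈ 71.4802

Integral: ∫_5^30 ln(x) dx = 68.9887.
Boundary: ½(f(5) + f(30)) = ½(1.60944 + 3.40120) = 2.50532.
Integral + boundary = 71.4940.
Correction k=1: B_{2}/2! · (f^{(1)}(30) − f^{(1)}(5)) = 1/12 · (0.0333333 − 0.200000) = -0.0138889.
Partial sum through k=1: 71.4802.
Correction k=2: B_{4}/4! · (f^{(3)}(30) − f^{(3)}(5)) = −1/720 · (7.40741e-05 − 0.0160000) = 2.21193e-05.
Partial sum through k=2: 71.4802.
Correction k=3: B_{6}/6! · (f^{(5)}(30) − f^{(5)}(5)) = 1/30240 · (9.87654e-07 − 0.00768000) = -2.53936e-07.
Partial sum through k=3: 71.4802.
Correction k=4: B_{8}/8! · (f^{(7)}(30) − f^{(7)}(5)) = −1/1209600 · (3.29218e-08 − 0.00921600) = 7.61902e-09.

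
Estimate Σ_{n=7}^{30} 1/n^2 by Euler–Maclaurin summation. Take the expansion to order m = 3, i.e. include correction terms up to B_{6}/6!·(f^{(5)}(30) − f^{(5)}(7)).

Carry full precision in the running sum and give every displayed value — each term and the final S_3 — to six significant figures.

∫_7^30 1/x^2 dx evaluates to 0.109524.
Endpoint term: (f(7) + f(30))/2 = (0.0204082 + 0.00111111)/2 = 0.0107596.
Integral + boundary = 0.120283.
k=1: B_{2}/(2)! × [f^{(1)}(30) − f^{(1)}(7)] = 1/12 × (-7.40741e-05 − (-0.00583090)) = 0.000479736.
After k=1: 0.120763.
k=2: B_{4}/(4)! × [f^{(3)}(30) − f^{(3)}(7)] = −1/720 × (-9.87654e-07 − (-0.00142798)) = -1.98193e-06.
After k=2: 0.120761.
k=3: B_{6}/(6)! × [f^{(5)}(30) − f^{(5)}(7)] = 1/30240 × (-3.29218e-08 − (-0.000874271)) = 2.89100e-08.

S_3 ≈ 0.120761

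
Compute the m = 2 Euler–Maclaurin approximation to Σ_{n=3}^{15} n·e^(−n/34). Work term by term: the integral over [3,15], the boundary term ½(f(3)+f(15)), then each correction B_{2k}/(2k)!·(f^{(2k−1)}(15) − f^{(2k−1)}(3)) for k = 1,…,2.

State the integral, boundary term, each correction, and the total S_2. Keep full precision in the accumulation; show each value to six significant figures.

The integral term ∫_3^15 x·e^(−x/34) dx = 80.0530.
Boundary: ½(f(3) + f(15)) = ½(2.74664 + 9.64919) = 6.19791.
Integral + boundary = 86.2510.
Order-1 term: 1/12 · (0.359480 − 0.834762) = -0.0396069.
Partial sum through k=1: 86.2113.
Order-2 term: −1/720 · (0.00142391 − 0.00230610) = 1.22527e-06.

S_2 ≈ 86.2113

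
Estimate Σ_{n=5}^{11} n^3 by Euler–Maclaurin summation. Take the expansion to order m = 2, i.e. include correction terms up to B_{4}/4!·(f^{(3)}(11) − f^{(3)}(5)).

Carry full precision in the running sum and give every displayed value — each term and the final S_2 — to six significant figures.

∫_5^11 x^3 dx evaluates to 3504.00.
Endpoint term: (f(5) + f(11))/2 = (125.000 + 1331.00)/2 = 728.000.
So far: 4232.00.
Correction k=1: B_{2}/2! · (f^{(1)}(11) − f^{(1)}(5)) = 1/12 · (363.000 − 75.0000) = 24.0000.
After k=1: 4256.00.
Correction k=2: B_{4}/4! · (f^{(3)}(11) − f^{(3)}(5)) = −1/720 · (6.00000 − 6.00000) = 0.00000.

S_2 ≈ 4256.00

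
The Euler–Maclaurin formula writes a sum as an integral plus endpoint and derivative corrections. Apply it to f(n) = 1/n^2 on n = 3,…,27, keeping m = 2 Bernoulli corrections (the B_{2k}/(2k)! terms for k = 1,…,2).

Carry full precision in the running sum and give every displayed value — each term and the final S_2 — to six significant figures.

S_2 ≈ 0.358565

Integral: ∫_3^27 1/x^2 dx = 0.296296.
½[f(3) + f(27)] = ½[0.111111 + 0.00137174] = 0.0562414.
Integral + boundary = 0.352538.
Correction k=1: B_{2}/2! · (f^{(1)}(27) − f^{(1)}(3)) = 1/12 · (-0.000101611 − (-0.0740741)) = 0.00616437.
Running total after k=1: 0.358702.
Correction k=2: B_{4}/4! · (f^{(3)}(27) − f^{(3)}(3)) = −1/720 · (-1.67260e-06 − (-0.0987654)) = -0.000137172.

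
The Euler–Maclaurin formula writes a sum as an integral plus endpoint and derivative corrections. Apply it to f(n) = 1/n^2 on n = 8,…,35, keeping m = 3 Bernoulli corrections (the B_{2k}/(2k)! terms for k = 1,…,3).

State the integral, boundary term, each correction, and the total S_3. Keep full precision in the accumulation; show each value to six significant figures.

S_3 ≈ 0.104970

Integral: ∫_8^35 1/x^2 dx = 0.0964286.
Boundary: ½(f(8) + f(35)) = ½(0.0156250 + 0.000816327) = 0.00822066.
Integral + boundary = 0.104649.
k=1: B_{2}/(2)! × [f^{(1)}(35) − f^{(1)}(8)] = 1/12 × (-4.66472e-05 − (-0.00390625)) = 0.000321634.
After k=1: 0.104971.
k=2: B_{4}/(4)! × [f^{(3)}(35) − f^{(3)}(8)] = −1/720 × (-4.56952e-07 − (-0.000732422)) = -1.01662e-06.
After k=2: 0.104970.
k=3: B_{6}/(6)! × [f^{(5)}(35) − f^{(5)}(8)] = 1/30240 × (-1.11907e-08 − (-0.000343323)) = 1.13529e-08.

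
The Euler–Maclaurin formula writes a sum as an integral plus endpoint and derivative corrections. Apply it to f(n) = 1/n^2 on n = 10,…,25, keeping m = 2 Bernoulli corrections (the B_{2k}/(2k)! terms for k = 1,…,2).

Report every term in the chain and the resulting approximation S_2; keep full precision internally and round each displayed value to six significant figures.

Integral: ∫_10^25 1/x^2 dx = 0.0600000.
½[f(10) + f(25)] = ½[0.0100000 + 0.00160000] = 0.00580000.
Integral + boundary = 0.0658000.
Order-1 term: 1/12 · (-0.000128000 − (-0.00200000)) = 0.000156000.
Partial sum through k=1: 0.0659560.
Order-2 term: −1/720 · (-2.45760e-06 − (-0.000240000)) = -3.29920e-07.

S_2 ≈ 0.0659557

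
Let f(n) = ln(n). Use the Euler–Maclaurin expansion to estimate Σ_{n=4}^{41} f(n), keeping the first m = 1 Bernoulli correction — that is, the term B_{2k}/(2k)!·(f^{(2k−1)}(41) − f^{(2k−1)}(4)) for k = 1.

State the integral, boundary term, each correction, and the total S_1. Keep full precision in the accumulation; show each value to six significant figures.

S_1 ≈ 112.242

The integral term ∫_4^41 ln(x) dx = 109.711.
½[f(4) + f(41)] = ½[1.38629 + 3.71357] = 2.54993.
Running total after boundary: 112.261.
k=1: B_{2}/(2)! × [f^{(1)}(41) − f^{(1)}(4)] = 1/12 × (0.0243902 − 0.250000) = -0.0188008.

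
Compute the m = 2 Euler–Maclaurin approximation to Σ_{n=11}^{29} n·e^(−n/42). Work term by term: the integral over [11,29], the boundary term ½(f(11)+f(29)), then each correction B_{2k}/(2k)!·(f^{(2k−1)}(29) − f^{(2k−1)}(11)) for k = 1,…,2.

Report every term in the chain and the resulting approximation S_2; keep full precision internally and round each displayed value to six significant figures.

Integral: ∫_11^29 x·e^(−x/42) dx = 218.107.
½[f(11) + f(29)] = ½[8.46543 + 14.5388] = 11.5021.
Running total after boundary: 229.609.
k=1: B_{2}/(2)! × [f^{(1)}(29) − f^{(1)}(11)] = 1/12 × (0.155176 − 0.568027) = -0.0344042.
Partial sum through k=1: 229.575.
k=2: B_{4}/(4)! × [f^{(3)}(29) − f^{(3)}(11)] = −1/720 × (0.000656378 − 0.00119456) = 7.47468e-07.

S_2 ≈ 229.575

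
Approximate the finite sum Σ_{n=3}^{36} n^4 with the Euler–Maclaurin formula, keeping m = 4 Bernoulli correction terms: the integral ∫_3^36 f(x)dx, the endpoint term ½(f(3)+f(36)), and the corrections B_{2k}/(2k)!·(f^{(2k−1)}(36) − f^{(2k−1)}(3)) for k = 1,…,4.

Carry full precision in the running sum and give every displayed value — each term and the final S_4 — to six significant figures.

The integral term ∫_3^36 x^4 dx = 1.20932e+07.
Endpoint term: (f(3) + f(36))/2 = (81.0000 + 1.67962e+06)/2 = 839848.
Running total after boundary: 1.29330e+07.
k=1: B_{2}/(2)! × [f^{(1)}(36) − f^{(1)}(3)] = 1/12 × (186624 − 108.000) = 15543.0.
Partial sum through k=1: 1.29486e+07.
k=2: B_{4}/(4)! × [f^{(3)}(36) − f^{(3)}(3)] = −1/720 × (864.000 − 72.0000) = -1.10000.
Partial sum through k=2: 1.29486e+07.
k=3: B_{6}/(6)! × [f^{(5)}(36) − f^{(5)}(3)] = 1/30240 × (0.00000 − 0.00000) = 0.00000.
Partial sum through k=3: 1.29486e+07.
k=4: B_{8}/(8)! × [f^{(7)}(36) − f^{(7)}(3)] = −1/1209600 × (0.00000 − 0.00000) = 0.00000.

S_4 ≈ 1.29486e+07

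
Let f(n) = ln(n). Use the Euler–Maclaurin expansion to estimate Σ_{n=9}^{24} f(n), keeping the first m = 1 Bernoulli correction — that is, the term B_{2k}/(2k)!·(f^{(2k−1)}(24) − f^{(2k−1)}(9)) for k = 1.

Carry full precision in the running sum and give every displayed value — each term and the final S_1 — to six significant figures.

The integral term ∫_9^24 ln(x) dx = 41.4983.
½[f(9) + f(24)] = ½[2.19722 + 3.17805] = 2.68764.
So far: 44.1859.
Order-1 term: 1/12 · (0.0416667 − 0.111111) = -0.00578704.

S_1 ≈ 44.1801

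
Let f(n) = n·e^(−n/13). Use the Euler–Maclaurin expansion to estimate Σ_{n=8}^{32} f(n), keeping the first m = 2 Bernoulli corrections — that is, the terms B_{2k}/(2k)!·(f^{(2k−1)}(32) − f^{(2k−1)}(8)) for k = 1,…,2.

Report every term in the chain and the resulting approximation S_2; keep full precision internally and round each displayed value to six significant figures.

S_2 ≈ 101.134

Integral: ∫_8^32 x·e^(−x/13) dx = 97.6356.
Endpoint term: (f(8) + f(32))/2 = (4.32346 + 2.72972)/2 = 3.52659.
Running total after boundary: 101.162.
Order-1 term: 1/12 · (-0.124675 − 0.207859) = -0.0277111.
Running total after k=1: 101.134.
Order-2 term: −1/720 · (0.000271791 − 0.00762559) = 1.02136e-05.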